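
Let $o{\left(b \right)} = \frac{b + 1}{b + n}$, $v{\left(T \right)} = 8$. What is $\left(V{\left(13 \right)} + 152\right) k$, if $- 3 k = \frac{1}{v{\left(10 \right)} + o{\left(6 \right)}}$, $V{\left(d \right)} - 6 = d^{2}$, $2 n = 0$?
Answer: $- \frac{654}{55} \approx -11.891$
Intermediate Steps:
$n = 0$ ($n = \frac{1}{2} \cdot 0 = 0$)
$o{\left(b \right)} = \frac{1 + b}{b}$ ($o{\left(b \right)} = \frac{b + 1}{b + 0} = \frac{1 + b}{b}$)
$V{\left(d \right)} = 6 + d^{2}$
$k = - \frac{2}{55}$ ($k = - \frac{1}{3 \left(8 + \frac{1 + 6}{6}\right)} = - \frac{1}{3 \left(8 + \frac{1}{6} \cdot 7\right)} = - \frac{1}{3 \left(8 + \frac{7}{6}\right)} = - \frac{1}{3 \cdot \frac{55}{6}} = \left(- \frac{1}{3}\right) \frac{6}{55} = - \frac{2}{55} \approx -0.036364$)
$\left(V{\left(13 \right)} + 152\right) k = \left(\left(6 + 13^{2}\right) + 152\right) \left(- \frac{2}{55}\right) = \left(\left(6 + 169\right) + 152\right) \left(- \frac{2}{55}\right) = \left(175 + 152\right) \left(- \frac{2}{55}\right) = 327 \left(- \frac{2}{55}\right) = - \frac{654}{55}$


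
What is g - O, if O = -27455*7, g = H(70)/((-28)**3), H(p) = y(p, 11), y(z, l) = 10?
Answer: 2109422555/10976 ≈ 1.9219e+5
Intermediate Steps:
H(p) = 10
g = -5/10976 (g = 10/((-28)**3) = 10/(-21952) = 10*(-1/21952) = -5/10976 ≈ -0.00045554)
O = -192185 (O = -5491*35 = -192185)
g - O = -5/10976 - 1*(-192185) = -5/10976 + 192185 = 2109422555/10976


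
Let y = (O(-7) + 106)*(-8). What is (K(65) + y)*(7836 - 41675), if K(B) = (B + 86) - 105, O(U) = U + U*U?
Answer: 38508782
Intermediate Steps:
O(U) = U + U**2
K(B) = -19 + B (K(B) = (86 + B) - 105 = -19 + B)
y = -1184 (y = (-7*(1 - 7) + 106)*(-8) = (-7*(-6) + 106)*(-8) = (42 + 106)*(-8) = 148*(-8) = -1184)
(K(65) + y)*(7836 - 41675) = ((-19 + 65) - 1184)*(7836 - 41675) = (46 - 1184)*(-33839) = -1138*(-33839) = 38508782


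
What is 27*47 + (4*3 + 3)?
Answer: 1284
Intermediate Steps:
27*47 + (4*3 + 3) = 1269 + (12 + 3) = 1269 + 15 = 1284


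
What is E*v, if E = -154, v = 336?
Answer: -51744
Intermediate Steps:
E*v = -154*336 = -51744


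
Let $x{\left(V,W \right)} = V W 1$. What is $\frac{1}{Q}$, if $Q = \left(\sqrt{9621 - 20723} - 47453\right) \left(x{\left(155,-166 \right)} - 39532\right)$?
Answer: $\frac{6779}{20993837338926} + \frac{i \sqrt{11102}}{146956861372482} \approx 3.229 \cdot 10^{-10} + 7.1699 \cdot 10^{-13} i$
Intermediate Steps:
$x{\left(V,W \right)} = V W$
$Q = 3096877686 - 65262 i \sqrt{11102}$ ($Q = \left(\sqrt{9621 - 20723} - 47453\right) \left(155 \left(-166\right) - 39532\right) = \left(\sqrt{-11102} - 47453\right) \left(-25730 - 39532\right) = \left(i \sqrt{11102} - 47453\right) \left(-65262\right) = \left(-47453 + i \sqrt{11102}\right) \left(-65262\right) = 3096877686 - 65262 i \sqrt{11102} \approx 3.0969 \cdot 10^{9} - 6.8764 \cdot 10^{6} i$)
$\frac{1}{Q} = \frac{1}{3096877686 - 65262 i \sqrt{11102}}$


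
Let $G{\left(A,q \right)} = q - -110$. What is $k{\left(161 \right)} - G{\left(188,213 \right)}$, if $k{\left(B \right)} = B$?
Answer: $-162$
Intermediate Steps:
$G{\left(A,q \right)} = 110 + q$ ($G{\left(A,q \right)} = q + 110 = 110 + q$)
$k{\left(161 \right)} - G{\left(188,213 \right)} = 161 - \left(110 + 213\right) = 161 - 323 = -162$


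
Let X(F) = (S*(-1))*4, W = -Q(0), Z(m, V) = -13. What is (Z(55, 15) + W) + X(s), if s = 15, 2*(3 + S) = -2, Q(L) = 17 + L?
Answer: -14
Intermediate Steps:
S = -4 (S = -3 + (½)*(-2) = -3 - 1 = -4)
W = -17 (W = -(17 + 0) = -1*17 = -17)
X(F) = 16 (X(F) = -4*(-1)*4 = 4*4 = 16)
(Z(55, 15) + W) + X(s) = (-13 - 17) + 16 = -30 + 16 = -14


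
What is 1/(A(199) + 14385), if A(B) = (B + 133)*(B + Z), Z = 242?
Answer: 1/160797 ≈ 6.2190e-6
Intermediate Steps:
A(B) = (133 + B)*(242 + B) (A(B) = (B + 133)*(B + 242) = (133 + B)*(242 + B))
1/(A(199) + 14385) = 1/((32186 + 199² + 375*199) + 14385) = 1/((32186 + 39601 + 74625) + 14385) = 1/(146412 + 14385) = 1/160797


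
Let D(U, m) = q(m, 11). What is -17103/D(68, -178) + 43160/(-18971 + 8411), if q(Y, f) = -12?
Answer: 375187/264 ≈ 1421.2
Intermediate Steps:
D(U, m) = -12
-17103/D(68, -178) + 43160/(-18971 + 8411) = -17103/(-12) + 43160/(-18971 + 8411) = -17103*(-1/12) + 43160/(-10560) = 5701/4 + 43160*(-1/10560) = 5701/4 - 1079/264 = 375187/264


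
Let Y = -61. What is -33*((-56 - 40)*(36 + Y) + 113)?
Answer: -82929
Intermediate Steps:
-33*((-56 - 40)*(36 + Y) + 113) = -33*((-56 - 40)*(36 - 61) + 113) = -33*(-96*(-25) + 113) = -33*(2400 + 113) = -33*2513 = -82929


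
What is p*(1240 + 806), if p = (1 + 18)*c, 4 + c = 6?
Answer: 77748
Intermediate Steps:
c = 2 (c = -4 + 6 = 2)
p = 38 (p = (1 + 18)*2 = 19*2 = 38)
p*(1240 + 806) = 38*(1240 + 806) = 38*2046 = 77748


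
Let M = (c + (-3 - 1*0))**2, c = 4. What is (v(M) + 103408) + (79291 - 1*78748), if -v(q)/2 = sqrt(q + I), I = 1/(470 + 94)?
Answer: 103951 - sqrt(79665)/141 ≈ 1.0395e+5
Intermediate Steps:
I = 1/564 ≈ 0.0017731
M = 1 (M = (4 + (-3 - 1*0))**2 = (4 + (-3 + 0))**2 = (4 - 3)**2 = 1**2 = 1)
v(q) = -2*sqrt(1/564 + q) (v(q) = -2*sqrt(q + 1/564) = -2*sqrt(1/564 + q))
(v(M) + 103408) + (79291 - 1*78748) = (-sqrt(141 + 79524*1)/141 + 103408) + (79291 - 1*78748) = (-sqrt(141 + 79524)/141 + 103408) + (79291 - 78748) = (-sqrt(79665)/141 + 103408) + 543 = (103408 - sqrt(79665)/141) + 543 = 103951 - sqrt(79665)/141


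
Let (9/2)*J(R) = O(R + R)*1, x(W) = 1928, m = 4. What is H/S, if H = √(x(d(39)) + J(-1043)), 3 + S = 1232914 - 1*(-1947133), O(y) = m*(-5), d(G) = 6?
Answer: √1082/2385033 ≈ 1.3792e-5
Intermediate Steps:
O(y) = -20 (O(y) = 4*(-5) = -20)
J(R) = -40/9 (J(R) = 2*(-20*1)/9 = (2/9)*(-20) = -40/9)
S = 3180044 (S = -3 + (1232914 - 1*(-1947133)) = -3 + (1232914 + 1947133) = -3 + 3180047 = 3180044)
H = 4*√1082/3 (H = √(1928 - 40/9) = √(17312/9) = 4*√1082/3 ≈ 43.858)
H/S = (4*√1082/3)/3180044 = (4*√1082/3)*(1/3180044) = √1082/2385033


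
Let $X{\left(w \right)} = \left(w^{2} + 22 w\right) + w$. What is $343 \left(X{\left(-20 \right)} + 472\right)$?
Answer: $141316$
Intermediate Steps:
$X{\left(w \right)} = w^{2} + 23 w$
$343 \left(X{\left(-20 \right)} + 472\right) = 343 \left(- 20 \left(23 - 20\right) + 472\right) = 343 \left(\left(-20\right) 3 + 472\right) = 343 \left(-60 + 472\right) = 343 \cdot 412 = 141316$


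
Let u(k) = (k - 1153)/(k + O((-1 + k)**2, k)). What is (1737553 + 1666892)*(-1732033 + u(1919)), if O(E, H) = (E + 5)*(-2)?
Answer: -43372752818551703085/7355539 ≈ -5.8966e+12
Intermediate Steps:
O(E, H) = -10 - 2*E (O(E, H) = (5 + E)*(-2) = -10 - 2*E)
u(k) = (-1153 + k)/(-10 + k - 2*(-1 + k)**2) (u(k) = (k - 1153)/(k + (-10 - 2*(-1 + k)**2)) = (-1153 + k)/(-10 + k - 2*(-1 + k)**2))
(1737553 + 1666892)*(-1732033 + u(1919)) = (1737553 + 1666892)*(-1732033 + (1153 - 1*1919)/(10 - 1*1919 + 2*(-1 + 1919)**2)) = 3404445*(-1732033 + (1153 - 1919)/(10 - 1919 + 2*1918**2)) = 3404445*(-1732033 - 766/(10 - 1919 + 2*3678724)) = 3404445*(-1732033 - 766/(10 - 1919 + 7357448)) = 3404445*(-1732033 - 766/7355539) = 3404445*(-12740036281553/7355539) = -43372752818551703085/7355539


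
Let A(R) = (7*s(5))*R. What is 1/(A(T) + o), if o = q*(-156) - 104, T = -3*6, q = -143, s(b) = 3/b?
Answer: 5/110642 ≈ 4.5191e-5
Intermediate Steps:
T = -18
o = 22204 (o = -143*(-156) - 104 = 22308 - 104 = 22204)
A(R) = 21*R/5 (A(R) = (7*(3/5))*R = (7*(3*(⅕)))*R = (7*(⅗))*R = 21*R/5)
1/(A(T) + o) = 1/((21/5)*(-18) + 22204) = 1/(-378/5 + 22204) = 1/(110642/5) = 5/110642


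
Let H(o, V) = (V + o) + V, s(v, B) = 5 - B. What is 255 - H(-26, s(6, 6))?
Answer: 283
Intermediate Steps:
H(o, V) = o + 2*V
255 - H(-26, s(6, 6)) = 255 - (-26 + 2*(5 - 1*6)) = 255 - (-26 + 2*(5 - 6)) = 255 - (-26 + 2*(-1)) = 255 - (-26 - 2) = 255 - 1*(-28) = 255 + 28 = 283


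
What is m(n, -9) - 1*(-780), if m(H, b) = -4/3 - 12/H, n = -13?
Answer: 30404/39 ≈ 779.59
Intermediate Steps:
m(H, b) = -4/3 - 12/H (m(H, b) = -4*⅓ - 12/H = -4/3 - 12/H)
m(n, -9) - 1*(-780) = (-4/3 - 12/(-13)) - 1*(-780) = (-4/3 - 12*(-1/13)) + 780 = (-4/3 + 12/13) + 780 = -16/39 + 780 = 30404/39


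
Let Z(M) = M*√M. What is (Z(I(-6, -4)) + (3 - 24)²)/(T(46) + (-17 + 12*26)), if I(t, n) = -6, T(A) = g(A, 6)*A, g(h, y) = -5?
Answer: 441/65 - 6*I*√6/65 ≈ 6.7846 - 0.22611*I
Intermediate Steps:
T(A) = -5*A
Z(M) = M^(3/2)
(Z(I(-6, -4)) + (3 - 24)²)/(T(46) + (-17 + 12*26)) = ((-6)^(3/2) + (3 - 24)²)/(-5*46 + (-17 + 12*26)) = (-6*I*√6 + (-21)²)/(-230 + (-17 + 312)) = (-6*I*√6 + 441)/(-230 + 295) = (441 - 6*I*√6)/65 = (441 - 6*I*√6)*(1/65) = 441/65 - 6*I*√6/65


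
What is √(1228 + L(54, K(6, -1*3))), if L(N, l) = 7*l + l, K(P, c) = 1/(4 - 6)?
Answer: 6*√34 ≈ 34.986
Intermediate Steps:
K(P, c) = -½ (K(P, c) = 1/(-2) = -½)
L(N, l) = 8*l
√(1228 + L(54, K(6, -1*3))) = √(1228 + 8*(-½)) = √(1228 - 4) = √1224 = 6*√34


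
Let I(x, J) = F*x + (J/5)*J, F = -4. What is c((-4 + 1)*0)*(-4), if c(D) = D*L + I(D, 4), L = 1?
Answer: -64/5 ≈ -12.800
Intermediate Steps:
I(x, J) = -4*x + J²/5 (I(x, J) = -4*x + (J/5)*J = -4*x + J²/5)
c(D) = 16/5 - 3*D (c(D) = D*1 + (-4*D + (⅕)*4²) = D + (-4*D + (⅕)*16) = D + (-4*D + 16/5) = D + (16/5 - 4*D) = 16/5 - 3*D)
c((-4 + 1)*0)*(-4) = (16/5 - 3*(-4 + 1)*0)*(-4) = (16/5 - (-9)*0)*(-4) = (16/5 - 3*0)*(-4) = (16/5 + 0)*(-4) = (16/5)*(-4) = -64/5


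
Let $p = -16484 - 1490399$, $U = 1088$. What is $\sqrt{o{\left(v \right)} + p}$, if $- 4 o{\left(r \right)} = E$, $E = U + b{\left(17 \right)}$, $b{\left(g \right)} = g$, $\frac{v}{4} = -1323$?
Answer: $\frac{i \sqrt{6028637}}{2} \approx 1227.7 i$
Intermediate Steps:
$v = -5292$ ($v = 4 \left(-1323\right) = -5292$)
$E = 1105$ ($E = 1088 + 17 = 1105$)
$p = -1506883$
$o{\left(r \right)} = - \frac{1105}{4}$ ($o{\left(r \right)} = \left(- \frac{1}{4}\right) 1105 = - \frac{1105}{4}$)
$\sqrt{o{\left(v \right)} + p} = \sqrt{- \frac{1105}{4} - 1506883} = \sqrt{- \frac{6028637}{4}} = \frac{i \sqrt{6028637}}{2}$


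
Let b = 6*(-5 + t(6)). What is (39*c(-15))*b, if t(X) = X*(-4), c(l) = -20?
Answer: 135720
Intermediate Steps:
t(X) = -4*X
b = -174 (b = 6*(-5 - 4*6) = 6*(-5 - 24) = 6*(-29) = -174)
(39*c(-15))*b = (39*(-20))*(-174) = -780*(-174) = 135720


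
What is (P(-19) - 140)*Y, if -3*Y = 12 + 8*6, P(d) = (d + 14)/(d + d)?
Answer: 53150/19 ≈ 2797.4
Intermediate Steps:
P(d) = (14 + d)/(2*d) (P(d) = (14 + d)/((2*d)) = (14 + d)*(1/(2*d)) = (14 + d)/(2*d))
Y = -20 (Y = -(12 + 8*6)/3 = -(12 + 48)/3 = -⅓*60 = -20)
(P(-19) - 140)*Y = ((½)*(14 - 19)/(-19) - 140)*(-20) = ((½)*(-1/19)*(-5) - 140)*(-20) = (5/38 - 140)*(-20) = -5315/38*(-20) = 53150/19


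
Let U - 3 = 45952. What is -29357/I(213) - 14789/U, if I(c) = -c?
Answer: 1345950878/9788415 ≈ 137.50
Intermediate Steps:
U = 45955 (U = 3 + 45952 = 45955)
-29357/I(213) - 14789/U = -29357/((-1*213)) - 14789/45955 = -29357/(-213) - 14789*1/45955 = -29357*(-1/213) - 14789/45955 = 29357/213 - 14789/45955 = 1345950878/9788415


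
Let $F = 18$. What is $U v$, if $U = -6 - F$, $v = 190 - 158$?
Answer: $-768$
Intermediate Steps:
$v = 32$ ($v = 190 - 158 = 32$)
$U = -24$ ($U = -6 - 18 = -24$)
$U v = \left(-24\right) 32 = -768$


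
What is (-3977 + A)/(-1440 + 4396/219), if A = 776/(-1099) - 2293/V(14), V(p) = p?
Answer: 1993556781/683498872 ≈ 2.9167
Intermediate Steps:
A = -361553/2198 (A = 776/(-1099) - 2293/14 = 776*(-1/1099) - 2293*1/14 = -776/1099 - 2293/14 = -361553/2198 ≈ -164.49)
(-3977 + A)/(-1440 + 4396/219) = (-3977 - 361553/2198)/(-1440 + 4396/219) = -9102999/(2198*(-1440 + 4396*(1/219))) = -9102999/(2198*(-1440 + 4396/219)) = -9102999/(2198*(-310964/219)) = -9102999/2198*(-219/310964) = 1993556781/683498872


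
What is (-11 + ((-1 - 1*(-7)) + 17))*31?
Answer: 372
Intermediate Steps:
(-11 + ((-1 - 1*(-7)) + 17))*31 = (-11 + ((-1 + 7) + 17))*31 = (-11 + (6 + 17))*31 = (-11 + 23)*31 = 12*31 = 372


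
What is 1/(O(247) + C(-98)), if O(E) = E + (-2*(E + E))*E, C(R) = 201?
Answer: -1/243588 ≈ -4.1053e-6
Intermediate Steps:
O(E) = E - 4*E² (O(E) = E + (-4*E)*E = E - 4*E²)
1/(O(247) + C(-98)) = 1/(247*(1 - 4*247) + 201) = 1/(247*(1 - 988) + 201) = 1/(247*(-987) + 201) = 1/(-243789 + 201) = 1/(-243588) = -1/243588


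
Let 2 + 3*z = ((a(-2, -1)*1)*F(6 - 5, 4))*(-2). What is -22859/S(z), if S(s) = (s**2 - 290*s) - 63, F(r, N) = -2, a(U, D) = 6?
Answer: 205731/19223 ≈ 10.702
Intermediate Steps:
z = 22/3 (z = -2/3 + (((6*1)*(-2))*(-2))/3 = -2/3 + ((6*(-2))*(-2))/3 = -2/3 + (-12*(-2))/3 = -2/3 + (1/3)*24 = -2/3 + 8 = 22/3 ≈ 7.3333)
S(s) = -63 + s**2 - 290*s
-22859/S(z) = -22859/(-63 + (22/3)**2 - 290*22/3) = -22859/(-63 + 484/9 - 6380/3) = -22859/(-19223/9) = -22859*(-9/19223) = 205731/19223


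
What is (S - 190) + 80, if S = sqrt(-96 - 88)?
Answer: -110 + 2*I*sqrt(46) ≈ -110.0 + 13.565*I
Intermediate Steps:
S = 2*I*sqrt(46) (S = sqrt(-184) = 2*I*sqrt(46) ≈ 13.565*I)
(S - 190) + 80 = (2*I*sqrt(46) - 190) + 80 = (-190 + 2*I*sqrt(46)) + 80 = -110 + 2*I*sqrt(46)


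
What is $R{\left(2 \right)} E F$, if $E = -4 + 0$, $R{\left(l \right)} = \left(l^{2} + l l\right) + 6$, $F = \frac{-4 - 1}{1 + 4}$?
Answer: $56$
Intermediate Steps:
$F = -1$ ($F = - \frac{5}{5} = \left(-5\right) \frac{1}{5} = -1$)
$R{\left(l \right)} = 6 + 2 l^{2}$ ($R{\left(l \right)} = \left(l^{2} + l^{2}\right) + 6 = 2 l^{2} + 6 = 6 + 2 l^{2}$)
$E = -4$
$R{\left(2 \right)} E F = \left(6 + 2 \cdot 2^{2}\right) \left(-4\right) \left(-1\right) = \left(6 + 2 \cdot 4\right) \left(-4\right) \left(-1\right) = \left(6 + 8\right) \left(-4\right) \left(-1\right) = 14 \left(-4\right) \left(-1\right) = \left(-56\right) \left(-1\right) = 56$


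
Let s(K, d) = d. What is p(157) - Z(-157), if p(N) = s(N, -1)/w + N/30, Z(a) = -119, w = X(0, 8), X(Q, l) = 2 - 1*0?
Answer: 1856/15 ≈ 123.73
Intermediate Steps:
X(Q, l) = 2 (X(Q, l) = 2 + 0 = 2)
w = 2
p(N) = -½ + N/30 (p(N) = -1/2 + N/30 = -1*½ + N*(1/30) = -½ + N/30)
p(157) - Z(-157) = (-½ + (1/30)*157) - 1*(-119) = (-½ + 157/30) + 119 = 71/15 + 119 = 1856/15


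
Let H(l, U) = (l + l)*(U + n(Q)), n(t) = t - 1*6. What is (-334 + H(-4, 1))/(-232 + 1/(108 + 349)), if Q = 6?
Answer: 52098/35341 ≈ 1.4742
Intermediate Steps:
n(t) = -6 + t (n(t) = t - 6 = -6 + t)
H(l, U) = 2*U*l (H(l, U) = (l + l)*(U + (-6 + 6)) = (2*l)*(U + 0) = (2*l)*U = 2*U*l)
(-334 + H(-4, 1))/(-232 + 1/(108 + 349)) = (-334 + 2*1*(-4))/(-232 + 1/(108 + 349)) = (-334 - 8)/(-232 + 1/457) = -342/(-232 + 1/457) = -342/(-106023/457) = -342*(-457/106023) = 52098/35341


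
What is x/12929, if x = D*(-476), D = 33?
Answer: -2244/1847 ≈ -1.2149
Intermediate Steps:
x = -15708 (x = 33*(-476) = -15708)
x/12929 = -15708/12929 = -15708*1/12929 = -2244/1847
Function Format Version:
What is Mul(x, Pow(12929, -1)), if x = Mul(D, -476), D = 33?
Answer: Rational(-2244, 1847) ≈ -1.2149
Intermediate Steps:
x = -15708 (x = Mul(33, -476) = -15708)
Mul(x, Pow(12929, -1)) = Mul(-15708, Pow(12929, -1)) = Mul(-15708, Rational(1, 12929)) = Rational(-2244, 1847)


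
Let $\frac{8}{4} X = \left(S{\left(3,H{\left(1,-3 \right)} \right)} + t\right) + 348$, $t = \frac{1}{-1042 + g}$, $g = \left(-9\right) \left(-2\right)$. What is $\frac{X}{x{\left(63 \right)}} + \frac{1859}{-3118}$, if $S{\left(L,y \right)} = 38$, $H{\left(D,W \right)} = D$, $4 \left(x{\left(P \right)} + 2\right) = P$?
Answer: $\frac{53640027}{3991040} \approx 13.44$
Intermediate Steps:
$x{\left(P \right)} = -2 + \frac{P}{4}$
$g = 18$
$t = - \frac{1}{1024}$ ($t = \frac{1}{-1042 + 18} = \frac{1}{-1024} = - \frac{1}{1024} \approx -0.00097656$)
$X = \frac{395263}{2048}$ ($X = \frac{\left(38 - \frac{1}{1024}\right) + 348}{2} = \frac{\frac{38911}{1024} + 348}{2} = \frac{1}{2} \cdot \frac{395263}{1024} = \frac{395263}{2048} \approx 193.0$)
$\frac{X}{x{\left(63 \right)}} + \frac{1859}{-3118} = \frac{395263}{2048 \left(-2 + \frac{1}{4} \cdot 63\right)} + \frac{1859}{-3118} = \frac{395263}{2048 \left(-2 + \frac{63}{4}\right)} + 1859 \left(- \frac{1}{3118}\right) = \frac{395263}{2048 \cdot \frac{55}{4}} - \frac{1859}{3118} = \frac{395263}{2048} \cdot \frac{4}{55} - \frac{1859}{3118} = \frac{35933}{2560} - \frac{1859}{3118} = \frac{53640027}{3991040}$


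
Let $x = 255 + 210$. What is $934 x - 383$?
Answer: $433927$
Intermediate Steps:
$x = 465$
$934 x - 383 = 934 \cdot 465 - 383 = 434310 - 383 = 433927$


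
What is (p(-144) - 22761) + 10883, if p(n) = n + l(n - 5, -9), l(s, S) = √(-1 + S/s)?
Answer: -12022 + 2*I*√5215/149 ≈ -12022.0 + 0.96933*I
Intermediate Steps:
p(n) = n + √((-4 - n)/(-5 + n)) (p(n) = n + √((-9 - (n - 5))/(n - 5)) = n + √((-9 - (-5 + n))/(-5 + n)) = n + √((-9 + (5 - n))/(-5 + n)) = n + √((-4 - n)/(-5 + n)))
(p(-144) - 22761) + 10883 = ((-144 + √((-4 - 1*(-144))/(-5 - 144))) - 22761) + 10883 = ((-144 + √((-4 + 144)/(-149))) - 22761) + 10883 = ((-144 + √(-1/149*140)) - 22761) + 10883 = ((-144 + √(-140/149)) - 22761) + 10883 = ((-144 + 2*I*√5215/149) - 22761) + 10883 = (-22905 + 2*I*√5215/149) + 10883 = -12022 + 2*I*√5215/149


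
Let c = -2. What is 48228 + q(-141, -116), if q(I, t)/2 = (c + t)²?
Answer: 76076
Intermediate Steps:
q(I, t) = 2*(-2 + t)²
48228 + q(-141, -116) = 48228 + 2*(-2 - 116)² = 48228 + 2*(-118)² = 48228 + 2*13924 = 48228 + 27848 = 76076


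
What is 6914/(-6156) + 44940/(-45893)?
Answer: -296977421/141258654 ≈ -2.1024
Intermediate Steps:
6914/(-6156) + 44940/(-45893) = 6914*(-1/6156) + 44940*(-1/45893) = -3457/3078 - 44940/45893 = -296977421/141258654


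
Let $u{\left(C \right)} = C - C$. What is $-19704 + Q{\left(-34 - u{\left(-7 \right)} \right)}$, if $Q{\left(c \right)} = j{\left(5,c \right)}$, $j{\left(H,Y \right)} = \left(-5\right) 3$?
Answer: $-19719$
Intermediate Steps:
$u{\left(C \right)} = 0$
$j{\left(H,Y \right)} = -15$
$Q{\left(c \right)} = -15$
$-19704 + Q{\left(-34 - u{\left(-7 \right)} \right)} = -19704 - 15 = -19719$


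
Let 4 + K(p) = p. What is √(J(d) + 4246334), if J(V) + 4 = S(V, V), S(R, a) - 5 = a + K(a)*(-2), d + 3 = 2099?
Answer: 3*√471583 ≈ 2060.2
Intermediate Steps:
d = 2096 (d = -3 + 2099 = 2096)
K(p) = -4 + p
S(R, a) = 13 - a (S(R, a) = 5 + (a + (-4 + a)*(-2)) = 5 + (a + (8 - 2*a)) = 5 + (8 - a) = 13 - a)
J(V) = 9 - V (J(V) = -4 + (13 - V) = 9 - V)
√(J(d) + 4246334) = √((9 - 1*2096) + 4246334) = √((9 - 2096) + 4246334) = √(-2087 + 4246334) = √4244247 = 3*√471583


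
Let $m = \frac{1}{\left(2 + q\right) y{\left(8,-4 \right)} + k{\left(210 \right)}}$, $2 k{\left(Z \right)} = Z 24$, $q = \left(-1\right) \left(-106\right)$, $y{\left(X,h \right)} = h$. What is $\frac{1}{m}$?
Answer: $2088$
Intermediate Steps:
$q = 106$
$k{\left(Z \right)} = 12 Z$ ($k{\left(Z \right)} = \frac{Z 24}{2} = \frac{24 Z}{2} = 12 Z$)
$m = \frac{1}{2088}$ ($m = \frac{1}{\left(2 + 106\right) \left(-4\right) + 12 \cdot 210} = \frac{1}{108 \left(-4\right) + 2520} = \frac{1}{-432 + 2520} = \frac{1}{2088} \approx 0.00047893$)
$\frac{1}{m} = \frac{1}{\frac{1}{2088}} = 2088$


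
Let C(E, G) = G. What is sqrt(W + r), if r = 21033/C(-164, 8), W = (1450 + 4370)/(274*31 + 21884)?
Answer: sqrt(1078397117714)/20252 ≈ 51.277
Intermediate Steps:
W = 970/5063 (W = 5820/(8494 + 21884) = 5820/30378 = 5820*(1/30378) = 970/5063 ≈ 0.19159)
r = 21033/8 ≈ 2629.1
sqrt(W + r) = sqrt(970/5063 + 21033/8) = sqrt(106497839/40504) = sqrt(1078397117714)/20252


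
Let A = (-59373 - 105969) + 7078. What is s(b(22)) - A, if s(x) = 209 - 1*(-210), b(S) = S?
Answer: 158683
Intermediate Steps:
A = -158264 (A = -165342 + 7078 = -158264)
s(x) = 419 (s(x) = 209 + 210 = 419)
s(b(22)) - A = 419 - 1*(-158264) = 419 + 158264 = 158683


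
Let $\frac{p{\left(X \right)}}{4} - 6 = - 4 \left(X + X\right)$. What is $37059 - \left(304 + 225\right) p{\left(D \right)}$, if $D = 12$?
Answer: $227499$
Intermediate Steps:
$p{\left(X \right)} = 24 - 32 X$ ($p{\left(X \right)} = 24 + 4 \left(- 4 \left(X + X\right)\right) = 24 + 4 \left(- 4 \cdot 2 X\right) = 24 + 4 \left(- 8 X\right) = 24 - 32 X$)
$37059 - \left(304 + 225\right) p{\left(D \right)} = 37059 - \left(304 + 225\right) \left(24 - 384\right) = 37059 - 529 \left(24 - 384\right) = 37059 - 529 \left(-360\right) = 37059 - -190440 = 37059 + 190440 = 227499$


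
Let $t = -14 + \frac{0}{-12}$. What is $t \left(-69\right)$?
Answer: $966$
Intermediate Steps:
$t = -14$ ($t = -14 + 0 \left(- \frac{1}{12}\right) = -14 + 0 = -14$)
$t \left(-69\right) = \left(-14\right) \left(-69\right) = 966$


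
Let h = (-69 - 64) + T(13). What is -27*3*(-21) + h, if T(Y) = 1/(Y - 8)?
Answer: 7841/5 ≈ 1568.2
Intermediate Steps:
T(Y) = 1/(-8 + Y)
h = -664/5 (h = (-69 - 64) + 1/(-8 + 13) = -133 + 1/5 = -133 + ⅕ = -664/5 ≈ -132.80)
-27*3*(-21) + h = -27*3*(-21) - 664/5 = -81*(-21) - 664/5 = 1701 - 664/5 = 7841/5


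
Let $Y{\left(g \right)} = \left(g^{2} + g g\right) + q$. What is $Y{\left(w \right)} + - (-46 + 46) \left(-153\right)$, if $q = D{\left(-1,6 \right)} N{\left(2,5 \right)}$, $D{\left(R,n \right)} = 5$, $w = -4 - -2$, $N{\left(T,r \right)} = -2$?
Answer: $-2$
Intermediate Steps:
$w = -2$ ($w = -4 + 2 = -2$)
$q = -10$ ($q = 5 \left(-2\right) = -10$)
$Y{\left(g \right)} = -10 + 2 g^{2}$ ($Y{\left(g \right)} = \left(g^{2} + g g\right) - 10 = \left(g^{2} + g^{2}\right) - 10 = 2 g^{2} - 10 = -10 + 2 g^{2}$)
$Y{\left(w \right)} + - (-46 + 46) \left(-153\right) = \left(-10 + 2 \left(-2\right)^{2}\right) + - (-46 + 46) \left(-153\right) = \left(-10 + 2 \cdot 4\right) + \left(-1\right) 0 \left(-153\right) = \left(-10 + 8\right) + 0 \left(-153\right) = -2 + 0 = -2$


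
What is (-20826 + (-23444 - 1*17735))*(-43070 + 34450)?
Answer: 534483100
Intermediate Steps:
(-20826 + (-23444 - 1*17735))*(-43070 + 34450) = (-20826 + (-23444 - 17735))*(-8620) = (-20826 - 41179)*(-8620) = -62005*(-8620) = 534483100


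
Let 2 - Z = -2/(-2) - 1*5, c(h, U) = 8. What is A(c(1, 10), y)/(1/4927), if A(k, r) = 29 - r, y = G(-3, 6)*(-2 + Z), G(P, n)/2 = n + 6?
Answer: -330109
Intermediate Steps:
G(P, n) = 12 + 2*n (G(P, n) = 2*(n + 6) = 2*(6 + n) = 12 + 2*n)
Z = 6 (Z = 2 - (-2/(-2) - 1*5) = 2 - (-2*(-½) - 5) = 2 - (1 - 5) = 2 - 1*(-4) = 2 + 4 = 6)
y = 96 (y = (12 + 2*6)*(-2 + 6) = (12 + 12)*4 = 24*4 = 96)
A(c(1, 10), y)/(1/4927) = (29 - 1*96)/(1/4927) = (29 - 96)/(1/4927) = -67*4927 = -330109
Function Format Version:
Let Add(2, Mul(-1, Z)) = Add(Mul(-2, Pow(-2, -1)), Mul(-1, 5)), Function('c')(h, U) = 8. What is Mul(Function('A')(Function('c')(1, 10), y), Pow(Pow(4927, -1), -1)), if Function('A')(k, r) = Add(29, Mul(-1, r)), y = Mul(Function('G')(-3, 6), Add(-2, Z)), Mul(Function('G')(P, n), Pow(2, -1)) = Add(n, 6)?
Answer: -330109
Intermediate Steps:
Function('G')(P, n) = Add(12, Mul(2, n)) (Function('G')(P, n) = Mul(2, Add(n, 6)) = Mul(2, Add(6, n)) = Add(12, Mul(2, n)))
Z = 6 (Z = Add(2, Mul(-1, Add(Mul(-2, Pow(-2, -1)), Mul(-1, 5)))) = Add(2, Mul(-1, Add(Mul(-2, Rational(-1, 2)), -5))) = Add(2, Mul(-1, Add(1, -5))) = Add(2, Mul(-1, -4)) = Add(2, 4) = 6)
y = 96 (y = Mul(Add(12, Mul(2, 6)), Add(-2, 6)) = Mul(Add(12, 12), 4) = Mul(24, 4) = 96)
Mul(Function('A')(Function('c')(1, 10), y), Pow(Pow(4927, -1), -1)) = Mul(Add(29, Mul(-1, 96)), Pow(Pow(4927, -1), -1)) = Mul(Add(29, -96), Pow(Rational(1, 4927), -1)) = Mul(-67, 4927) = -330109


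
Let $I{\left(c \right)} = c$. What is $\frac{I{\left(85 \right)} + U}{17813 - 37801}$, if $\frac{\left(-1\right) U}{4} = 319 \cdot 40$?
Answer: $\frac{50955}{19988} \approx 2.5493$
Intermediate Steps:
$U = -51040$ ($U = - 4 \cdot 319 \cdot 40 = \left(-4\right) 12760 = -51040$)
$\frac{I{\left(85 \right)} + U}{17813 - 37801} = \frac{85 - 51040}{17813 - 37801} = - \frac{50955}{-19988} = \left(-50955\right) \left(- \frac{1}{19988}\right) = \frac{50955}{19988}$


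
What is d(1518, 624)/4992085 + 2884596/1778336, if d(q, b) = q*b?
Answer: 574451613879/317057302520 ≈ 1.8118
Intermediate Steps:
d(q, b) = b*q
d(1518, 624)/4992085 + 2884596/1778336 = (624*1518)/4992085 + 2884596/1778336 = 947232*(1/4992085) + 2884596*(1/1778336) = 947232/4992085 + 721149/444584 = 574451613879/317057302520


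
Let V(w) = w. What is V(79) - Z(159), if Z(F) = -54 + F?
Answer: -26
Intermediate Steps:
V(79) - Z(159) = 79 - (-54 + 159) = 79 - 1*105 = 79 - 105 = -26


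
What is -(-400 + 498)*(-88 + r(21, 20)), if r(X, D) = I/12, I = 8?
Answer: 25676/3 ≈ 8558.7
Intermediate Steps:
r(X, D) = 2/3 (r(X, D) = 8/12 = 8*(1/12) = 2/3)
-(-400 + 498)*(-88 + r(21, 20)) = -(-400 + 498)*(-88 + 2/3) = -98*(-262)/3 = -1*(-25676/3) = 25676/3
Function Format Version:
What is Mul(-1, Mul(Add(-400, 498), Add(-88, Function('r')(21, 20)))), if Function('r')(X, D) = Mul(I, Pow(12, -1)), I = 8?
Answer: Rational(25676, 3) ≈ 8558.7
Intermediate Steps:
Function('r')(X, D) = Rational(2, 3) (Function('r')(X, D) = Mul(8, Pow(12, -1)) = Mul(8, Rational(1, 12)) = Rational(2, 3))
Mul(-1, Mul(Add(-400, 498), Add(-88, Function('r')(21, 20)))) = Mul(-1, Mul(Add(-400, 498), Add(-88, Rational(2, 3)))) = Mul(-1, Mul(98, Rational(-262, 3))) = Mul(-1, Rational(-25676, 3)) = Rational(25676, 3)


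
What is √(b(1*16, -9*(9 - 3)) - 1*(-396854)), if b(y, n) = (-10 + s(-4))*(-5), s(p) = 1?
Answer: √396899 ≈ 630.00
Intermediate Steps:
b(y, n) = 45 (b(y, n) = (-10 + 1)*(-5) = -9*(-5) = 45)
√(b(1*16, -9*(9 - 3)) - 1*(-396854)) = √(45 - 1*(-396854)) = √(45 + 396854) = √396899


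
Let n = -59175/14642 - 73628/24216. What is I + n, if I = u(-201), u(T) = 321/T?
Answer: -12886183831/1484764689 ≈ -8.6789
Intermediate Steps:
I = -107/67 (I = 321/(-201) = 321*(-1/201) = -107/67 ≈ -1.5970)
n = -156940186/22160667 (n = -59175*1/14642 - 73628*1/24216 = -59175/14642 - 18407/6054 = -156940186/22160667 ≈ -7.0819)
I + n = -107/67 - 156940186/22160667 = -12886183831/1484764689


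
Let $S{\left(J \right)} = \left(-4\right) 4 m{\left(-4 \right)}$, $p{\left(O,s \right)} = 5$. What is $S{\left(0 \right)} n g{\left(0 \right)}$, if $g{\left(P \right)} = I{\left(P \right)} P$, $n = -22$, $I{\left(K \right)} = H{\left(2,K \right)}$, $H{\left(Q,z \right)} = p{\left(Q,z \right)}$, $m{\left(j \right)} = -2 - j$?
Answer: $0$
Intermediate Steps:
$S{\left(J \right)} = -32$ ($S{\left(J \right)} = \left(-4\right) 4 \left(-2 - -4\right) = - 16 \left(-2 + 4\right) = \left(-16\right) 2 = -32$)
$H{\left(Q,z \right)} = 5$
$I{\left(K \right)} = 5$
$g{\left(P \right)} = 5 P$
$S{\left(0 \right)} n g{\left(0 \right)} = \left(-32\right) \left(-22\right) 5 \cdot 0 = 704 \cdot 0 = 0$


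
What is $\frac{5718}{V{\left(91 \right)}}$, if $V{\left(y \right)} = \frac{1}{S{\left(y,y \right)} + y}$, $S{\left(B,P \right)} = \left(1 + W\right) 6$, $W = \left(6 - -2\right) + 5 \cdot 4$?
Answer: $1515270$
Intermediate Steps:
$W = 28$ ($W = \left(6 + 2\right) + 20 = 8 + 20 = 28$)
$S{\left(B,P \right)} = 174$ ($S{\left(B,P \right)} = \left(1 + 28\right) 6 = 29 \cdot 6 = 174$)
$V{\left(y \right)} = \frac{1}{174 + y}$
$\frac{5718}{V{\left(91 \right)}} = \frac{5718}{\frac{1}{174 + 91}} = \frac{5718}{\frac{1}{265}} = 5718 \frac{1}{\frac{1}{265}} = 5718 \cdot 265 = 1515270$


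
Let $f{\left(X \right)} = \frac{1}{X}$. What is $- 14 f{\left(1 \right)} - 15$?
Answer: $-29$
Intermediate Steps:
$- 14 f{\left(1 \right)} - 15 = - \frac{14}{1} - 15 = \left(-14\right) 1 - 15 = -14 - 15 = -29$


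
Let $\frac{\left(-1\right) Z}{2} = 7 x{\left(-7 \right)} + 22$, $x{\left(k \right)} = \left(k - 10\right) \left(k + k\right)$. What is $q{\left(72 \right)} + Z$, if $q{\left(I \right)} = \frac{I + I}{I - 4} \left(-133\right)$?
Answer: $- \frac{62180}{17} \approx -3657.6$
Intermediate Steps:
$x{\left(k \right)} = 2 k \left(-10 + k\right)$ ($x{\left(k \right)} = \left(-10 + k\right) 2 k = 2 k \left(-10 + k\right)$)
$q{\left(I \right)} = - \frac{266 I}{-4 + I}$ ($q{\left(I \right)} = \frac{2 I}{-4 + I} \left(-133\right) = - \frac{266 I}{-4 + I}$)
$Z = -3376$ ($Z = - 2 \left(7 \cdot 2 \left(-7\right) \left(-10 - 7\right) + 22\right) = - 2 \left(7 \cdot 2 \left(-7\right) \left(-17\right) + 22\right) = - 2 \left(7 \cdot 238 + 22\right) = - 2 \left(1666 + 22\right) = \left(-2\right) 1688 = -3376$)
$q{\left(72 \right)} + Z = \left(-266\right) 72 \frac{1}{-4 + 72} - 3376 = \left(-266\right) 72 \cdot \frac{1}{68} - 3376 = - \frac{4788}{17} - 3376 = - \frac{62180}{17}$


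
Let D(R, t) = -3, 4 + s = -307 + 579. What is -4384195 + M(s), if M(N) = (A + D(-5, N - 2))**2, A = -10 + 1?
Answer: -4384051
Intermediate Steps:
A = -9
s = 268 (s = -4 + (-307 + 579) = -4 + 272 = 268)
M(N) = 144 (M(N) = (-9 - 3)**2 = (-12)**2 = 144)
-4384195 + M(s) = -4384195 + 144 = -4384051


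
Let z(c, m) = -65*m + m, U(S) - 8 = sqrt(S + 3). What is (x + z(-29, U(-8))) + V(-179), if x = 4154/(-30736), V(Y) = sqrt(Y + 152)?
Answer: -7870493/15368 - 64*I*sqrt(5) + 3*I*sqrt(3) ≈ -512.13 - 137.91*I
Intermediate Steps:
V(Y) = sqrt(152 + Y)
U(S) = 8 + sqrt(3 + S) (U(S) = 8 + sqrt(S + 3) = 8 + sqrt(3 + S))
x = -2077/15368 (x = 4154*(-1/30736) = -2077/15368 ≈ -0.13515)
z(c, m) = -64*m
(x + z(-29, U(-8))) + V(-179) = (-2077/15368 - 64*(8 + sqrt(3 - 8))) + sqrt(152 - 179) = (-2077/15368 - 64*(8 + sqrt(-5))) + sqrt(-27) = (-2077/15368 - 64*(8 + I*sqrt(5))) + 3*I*sqrt(3) = (-2077/15368 + (-512 - 64*I*sqrt(5))) + 3*I*sqrt(3) = (-7870493/15368 - 64*I*sqrt(5)) + 3*I*sqrt(3) = -7870493/15368 - 64*I*sqrt(5) + 3*I*sqrt(3)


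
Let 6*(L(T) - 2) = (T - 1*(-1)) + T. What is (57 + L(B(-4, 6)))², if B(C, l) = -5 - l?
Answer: 12321/4 ≈ 3080.3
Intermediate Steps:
L(T) = 13/6 + T/3 (L(T) = 2 + ((T - 1*(-1)) + T)/6 = 2 + ((T + 1) + T)/6 = 2 + ((1 + T) + T)/6 = 2 + (1 + 2*T)/6 = 2 + (⅙ + T/3) = 13/6 + T/3)
(57 + L(B(-4, 6)))² = (57 + (13/6 + (-5 - 1*6)/3))² = (57 + (13/6 + (-5 - 6)/3))² = (57 + (13/6 + (⅓)*(-11)))² = (57 + (13/6 - 11/3))² = (57 - 3/2)² = (111/2)² = 12321/4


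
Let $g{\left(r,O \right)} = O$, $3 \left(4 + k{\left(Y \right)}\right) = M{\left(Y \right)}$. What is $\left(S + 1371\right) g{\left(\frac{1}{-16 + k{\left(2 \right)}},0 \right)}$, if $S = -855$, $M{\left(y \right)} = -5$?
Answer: $0$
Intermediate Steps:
$k{\left(Y \right)} = - \frac{17}{3}$ ($k{\left(Y \right)} = -4 + \frac{1}{3} \left(-5\right) = -4 - \frac{5}{3} = - \frac{17}{3}$)
$\left(S + 1371\right) g{\left(\frac{1}{-16 + k{\left(2 \right)}},0 \right)} = \left(-855 + 1371\right) 0 = 516 \cdot 0 = 0$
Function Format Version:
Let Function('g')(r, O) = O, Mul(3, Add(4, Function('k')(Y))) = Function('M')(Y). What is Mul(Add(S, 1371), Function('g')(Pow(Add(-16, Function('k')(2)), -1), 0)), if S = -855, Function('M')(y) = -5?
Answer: 0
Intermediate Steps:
Function('k')(Y) = Rational(-17, 3) (Function('k')(Y) = Add(-4, Mul(Rational(1, 3), -5)) = Add(-4, Rational(-5, 3)) = Rational(-17, 3))
Mul(Add(S, 1371), Function('g')(Pow(Add(-16, Function('k')(2)), -1), 0)) = Mul(Add(-855, 1371), 0) = Mul(516, 0) = 0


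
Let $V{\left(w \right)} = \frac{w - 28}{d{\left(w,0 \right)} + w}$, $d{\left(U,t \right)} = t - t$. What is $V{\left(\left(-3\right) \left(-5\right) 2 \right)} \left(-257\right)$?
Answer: $- \frac{257}{15} \approx -17.133$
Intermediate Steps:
$d{\left(U,t \right)} = 0$
$V{\left(w \right)} = \frac{-28 + w}{w}$ ($V{\left(w \right)} = \frac{w - 28}{0 + w} = \frac{-28 + w}{w}$)
$V{\left(\left(-3\right) \left(-5\right) 2 \right)} \left(-257\right) = \frac{-28 + \left(-3\right) \left(-5\right) 2}{\left(-3\right) \left(-5\right) 2} \left(-257\right) = \frac{-28 + 15 \cdot 2}{15 \cdot 2} \left(-257\right) = \frac{-28 + 30}{30} \left(-257\right) = \frac{1}{30} \cdot 2 \left(-257\right) = \frac{1}{15} \left(-257\right) = - \frac{257}{15}$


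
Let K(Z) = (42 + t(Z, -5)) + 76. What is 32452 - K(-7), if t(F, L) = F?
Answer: 32341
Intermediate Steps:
K(Z) = 118 + Z (K(Z) = (42 + Z) + 76 = 118 + Z)
32452 - K(-7) = 32452 - (118 - 7) = 32452 - 1*111 = 32452 - 111 = 32341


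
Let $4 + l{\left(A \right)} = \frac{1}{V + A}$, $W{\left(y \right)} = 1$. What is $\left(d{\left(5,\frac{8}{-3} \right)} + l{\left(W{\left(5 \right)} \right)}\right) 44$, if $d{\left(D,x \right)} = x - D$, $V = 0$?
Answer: $- \frac{1408}{3} \approx -469.33$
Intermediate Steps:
$l{\left(A \right)} = -4 + \frac{1}{A}$ ($l{\left(A \right)} = -4 + \frac{1}{0 + A} = -4 + \frac{1}{A}$)
$\left(d{\left(5,\frac{8}{-3} \right)} + l{\left(W{\left(5 \right)} \right)}\right) 44 = \left(\left(\frac{8}{-3} - 5\right) - \left(4 - 1^{-1}\right)\right) 44 = \left(\left(8 \left(- \frac{1}{3}\right) - 5\right) + \left(-4 + 1\right)\right) 44 = \left(\left(- \frac{8}{3} - 5\right) - 3\right) 44 = \left(- \frac{23}{3} - 3\right) 44 = \left(- \frac{32}{3}\right) 44 = - \frac{1408}{3}$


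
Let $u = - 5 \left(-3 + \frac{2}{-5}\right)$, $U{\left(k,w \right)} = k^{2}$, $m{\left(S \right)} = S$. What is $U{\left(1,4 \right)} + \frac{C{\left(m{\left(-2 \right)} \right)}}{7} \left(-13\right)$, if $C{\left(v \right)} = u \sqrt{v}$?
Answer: $1 - \frac{221 i \sqrt{2}}{7} \approx 1.0 - 44.649 i$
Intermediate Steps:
$u = 17$ ($u = - 5 \left(-3 + 2 \left(- \frac{1}{5}\right)\right) = - 5 \left(-3 - \frac{2}{5}\right) = \left(-5\right) \left(- \frac{17}{5}\right) = 17$)
$C{\left(v \right)} = 17 \sqrt{v}$
$U{\left(1,4 \right)} + \frac{C{\left(m{\left(-2 \right)} \right)}}{7} \left(-13\right) = 1^{2} + \frac{17 \sqrt{-2}}{7} \left(-13\right) = 1 + 17 i \sqrt{2} \cdot \frac{1}{7} \left(-13\right) = 1 + \frac{17 i \sqrt{2}}{7} \left(-13\right) = 1 - \frac{221 i \sqrt{2}}{7}$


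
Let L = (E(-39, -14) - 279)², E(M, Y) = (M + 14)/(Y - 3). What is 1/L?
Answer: 289/22259524 ≈ 1.2983e-5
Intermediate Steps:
E(M, Y) = (14 + M)/(-3 + Y)
L = 22259524/289 (L = ((14 - 39)/(-3 - 14) - 279)² = (-25/(-17) - 279)² = (-1/17*(-25) - 279)² = (25/17 - 279)² = (-4718/17)² = 22259524/289 ≈ 77023.)
1/L = 1/(22259524/289) = 289/22259524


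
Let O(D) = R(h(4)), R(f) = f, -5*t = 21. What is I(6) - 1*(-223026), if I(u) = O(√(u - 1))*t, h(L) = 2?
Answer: 1115088/5 ≈ 2.2302e+5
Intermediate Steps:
t = -21/5 (t = -⅕*21 = -21/5 ≈ -4.2000)
O(D) = 2
I(u) = -42/5 (I(u) = 2*(-21/5) = -42/5)
I(6) - 1*(-223026) = -42/5 - 1*(-223026) = -42/5 + 223026 = 1115088/5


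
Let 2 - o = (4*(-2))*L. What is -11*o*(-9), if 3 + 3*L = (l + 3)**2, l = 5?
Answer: 16302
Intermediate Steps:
L = 61/3 (L = -1 + (5 + 3)**2/3 = -1 + (1/3)*8**2 = -1 + (1/3)*64 = -1 + 64/3 = 61/3 ≈ 20.333)
o = 494/3 (o = 2 - 4*(-2)*61/3 = 2 - (-8)*61/3 = 2 - 1*(-488/3) = 2 + 488/3 = 494/3 ≈ 164.67)
-11*o*(-9) = -11*494/3*(-9) = -5434/3*(-9) = 16302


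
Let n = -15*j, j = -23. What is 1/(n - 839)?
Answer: -1/494 ≈ -0.0020243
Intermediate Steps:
n = 345 (n = -15*(-23) = 345)
1/(n - 839) = 1/(345 - 839) = 1/(-494) = -1/494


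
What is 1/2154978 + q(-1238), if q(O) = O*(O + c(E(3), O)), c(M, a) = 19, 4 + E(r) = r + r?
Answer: 3252124709317/2154978 ≈ 1.5091e+6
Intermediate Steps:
E(r) = -4 + 2*r (E(r) = -4 + (r + r) = -4 + 2*r)
q(O) = O*(19 + O) (q(O) = O*(O + 19) = O*(19 + O))
1/2154978 + q(-1238) = 1/2154978 - 1238*(19 - 1238) = 1/2154978 - 1238*(-1219) = 1/2154978 + 1509122 = 3252124709317/2154978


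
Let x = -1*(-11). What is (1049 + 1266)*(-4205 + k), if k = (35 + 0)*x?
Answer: -8843300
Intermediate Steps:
x = 11
k = 385 (k = (35 + 0)*11 = 35*11 = 385)
(1049 + 1266)*(-4205 + k) = (1049 + 1266)*(-4205 + 385) = 2315*(-3820) = -8843300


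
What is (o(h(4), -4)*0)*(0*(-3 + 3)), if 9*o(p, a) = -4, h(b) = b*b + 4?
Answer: 0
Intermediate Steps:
h(b) = 4 + b² (h(b) = b² + 4 = 4 + b²)
o(p, a) = -4/9 (o(p, a) = (⅑)*(-4) = -4/9)
(o(h(4), -4)*0)*(0*(-3 + 3)) = (-4/9*0)*(0*(-3 + 3)) = 0*(0*0) = 0*0 = 0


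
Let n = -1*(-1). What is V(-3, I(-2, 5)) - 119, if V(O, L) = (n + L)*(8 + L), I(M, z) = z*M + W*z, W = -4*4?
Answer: 7179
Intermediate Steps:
n = 1
W = -16
I(M, z) = -16*z + M*z (I(M, z) = z*M - 16*z = M*z - 16*z = -16*z + M*z)
V(O, L) = (1 + L)*(8 + L)
V(-3, I(-2, 5)) - 119 = (8 + (5*(-16 - 2))² + 9*(5*(-16 - 2))) - 119 = (8 + (5*(-18))² + 9*(5*(-18))) - 119 = (8 + (-90)² + 9*(-90)) - 119 = (8 + 8100 - 810) - 119 = 7298 - 119 = 7179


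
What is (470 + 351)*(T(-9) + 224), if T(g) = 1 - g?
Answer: 192114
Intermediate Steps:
(470 + 351)*(T(-9) + 224) = (470 + 351)*((1 - 1*(-9)) + 224) = 821*((1 + 9) + 224) = 821*(10 + 224) = 821*234 = 192114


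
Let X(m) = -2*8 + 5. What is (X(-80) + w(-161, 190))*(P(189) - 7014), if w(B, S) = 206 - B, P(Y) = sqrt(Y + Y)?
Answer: -2496984 + 1068*sqrt(42) ≈ -2.4901e+6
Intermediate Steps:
P(Y) = sqrt(2)*sqrt(Y) (P(Y) = sqrt(2*Y) = sqrt(2)*sqrt(Y))
X(m) = -11 (X(m) = -16 + 5 = -11)
(X(-80) + w(-161, 190))*(P(189) - 7014) = (-11 + (206 - 1*(-161)))*(sqrt(2)*sqrt(189) - 7014) = (-11 + (206 + 161))*(sqrt(2)*(3*sqrt(21)) - 7014) = (-11 + 367)*(3*sqrt(42) - 7014) = 356*(-7014 + 3*sqrt(42)) = -2496984 + 1068*sqrt(42)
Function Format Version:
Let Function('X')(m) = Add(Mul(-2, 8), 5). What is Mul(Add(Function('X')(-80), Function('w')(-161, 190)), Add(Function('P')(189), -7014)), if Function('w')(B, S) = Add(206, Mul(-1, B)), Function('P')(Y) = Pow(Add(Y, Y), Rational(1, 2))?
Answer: Add(-2496984, Mul(1068, Pow(42, Rational(1, 2)))) ≈ -2.4901e+6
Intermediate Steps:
Function('P')(Y) = Mul(Pow(2, Rational(1, 2)), Pow(Y, Rational(1, 2))) (Function('P')(Y) = Pow(Mul(2, Y), Rational(1, 2)) = Mul(Pow(2, Rational(1, 2)), Pow(Y, Rational(1, 2))))
Function('X')(m) = -11 (Function('X')(m) = Add(-16, 5) = -11)
Mul(Add(Function('X')(-80), Function('w')(-161, 190)), Add(Function('P')(189), -7014)) = Mul(Add(-11, Add(206, Mul(-1, -161))), Add(Mul(Pow(2, Rational(1, 2)), Pow(189, Rational(1, 2))), -7014)) = Mul(Add(-11, Add(206, 161)), Add(Mul(Pow(2, Rational(1, 2)), Mul(3, Pow(21, Rational(1, 2)))), -7014)) = Mul(Add(-11, 367), Add(Mul(3, Pow(42, Rational(1, 2))), -7014)) = Mul(356, Add(-7014, Mul(3, Pow(42, Rational(1, 2))))) = Add(-2496984, Mul(1068, Pow(42, Rational(1, 2))))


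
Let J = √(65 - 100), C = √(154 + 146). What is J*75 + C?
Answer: 10*√3 + 75*I*√35 ≈ 17.32 + 443.71*I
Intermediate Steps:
C = 10*√3 (C = √300 = 10*√3 ≈ 17.320)
J = I*√35 (J = √(-35) = I*√35 ≈ 5.9161*I)
J*75 + C = (I*√35)*75 + 10*√3 = 75*I*√35 + 10*√3 = 10*√3 + 75*I*√35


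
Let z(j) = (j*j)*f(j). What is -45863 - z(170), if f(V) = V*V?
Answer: -835255863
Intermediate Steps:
f(V) = V**2
z(j) = j**4 (z(j) = (j*j)*j**2 = j**2*j**2 = j**4)
-45863 - z(170) = -45863 - 1*170**4 = -45863 - 1*835210000 = -45863 - 835210000 = -835255863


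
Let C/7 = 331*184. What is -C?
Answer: -426328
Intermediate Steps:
C = 426328 (C = 7*(331*184) = 7*60904 = 426328)
-C = -1*426328 = -426328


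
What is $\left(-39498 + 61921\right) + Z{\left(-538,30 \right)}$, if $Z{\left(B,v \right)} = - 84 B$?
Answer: $67615$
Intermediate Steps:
$\left(-39498 + 61921\right) + Z{\left(-538,30 \right)} = \left(-39498 + 61921\right) - -45192 = 22423 + 45192 = 67615$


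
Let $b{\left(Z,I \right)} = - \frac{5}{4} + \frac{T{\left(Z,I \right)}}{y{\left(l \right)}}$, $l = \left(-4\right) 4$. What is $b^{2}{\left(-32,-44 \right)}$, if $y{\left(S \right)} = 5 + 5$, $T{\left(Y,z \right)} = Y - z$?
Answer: $\frac{1}{400} \approx 0.0025$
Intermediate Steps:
$l = -16$
$y{\left(S \right)} = 10$
$b{\left(Z,I \right)} = - \frac{5}{4} - \frac{I}{10} + \frac{Z}{10}$ ($b{\left(Z,I \right)} = - \frac{5}{4} + \frac{Z - I}{10} = \left(-5\right) \frac{1}{4} + \left(Z - I\right) \frac{1}{10} = - \frac{5}{4} - \left(- \frac{Z}{10} + \frac{I}{10}\right) = - \frac{5}{4} - \frac{I}{10} + \frac{Z}{10}$)
$b^{2}{\left(-32,-44 \right)} = \left(- \frac{5}{4} - - \frac{22}{5} + \frac{1}{10} \left(-32\right)\right)^{2} = \left(- \frac{5}{4} + \frac{22}{5} - \frac{16}{5}\right)^{2} = \left(- \frac{1}{20}\right)^{2} = \frac{1}{400}$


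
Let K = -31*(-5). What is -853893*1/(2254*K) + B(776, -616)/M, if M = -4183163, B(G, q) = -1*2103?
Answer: -3571238878449/1461471657310 ≈ -2.4436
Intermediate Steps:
B(G, q) = -2103
K = 155
-853893*1/(2254*K) + B(776, -616)/M = -853893/(-98*(-23)*155) - 2103/(-4183163) = -853893/(2254*155) - 2103*(-1/4183163) = -853893/349370 + 2103/4183163 = -3571238878449/1461471657310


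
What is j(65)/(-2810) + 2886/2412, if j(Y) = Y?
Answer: 66274/56481 ≈ 1.1734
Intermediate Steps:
j(65)/(-2810) + 2886/2412 = 65/(-2810) + 2886/2412 = 65*(-1/2810) + 2886*(1/2412) = -13/562 + 481/402 = 66274/56481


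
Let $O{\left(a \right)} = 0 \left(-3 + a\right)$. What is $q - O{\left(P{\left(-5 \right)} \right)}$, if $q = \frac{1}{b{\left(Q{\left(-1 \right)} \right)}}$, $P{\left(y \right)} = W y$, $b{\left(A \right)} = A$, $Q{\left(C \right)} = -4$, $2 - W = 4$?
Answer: $- \frac{1}{4} \approx -0.25$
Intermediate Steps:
$W = -2$ ($W = 2 - 4 = -2$)
$P{\left(y \right)} = - 2 y$
$O{\left(a \right)} = 0$
$q = - \frac{1}{4}$ ($q = \frac{1}{-4} = - \frac{1}{4} \approx -0.25$)
$q - O{\left(P{\left(-5 \right)} \right)} = - \frac{1}{4} - 0 = - \frac{1}{4} + 0 = - \frac{1}{4}$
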